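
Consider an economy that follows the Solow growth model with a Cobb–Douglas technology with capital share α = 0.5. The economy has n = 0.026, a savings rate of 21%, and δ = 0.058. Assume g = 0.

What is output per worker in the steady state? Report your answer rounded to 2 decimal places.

Steady state requires s·f(k) = (n + δ)·k, i.e. s·k^α = (n + δ)·k.
Dividing both sides by k: k^(1−α) = s / (n + δ).
k^0.5 = 0.21 / (0.026 + 0.058) = 0.21 / 0.084 = 2.5000
k* = 2.5000^(1/0.5) ≈ 6.2500
y* = (k*)^α = 6.2500^0.5 ≈ 2.5000

y* = 2.50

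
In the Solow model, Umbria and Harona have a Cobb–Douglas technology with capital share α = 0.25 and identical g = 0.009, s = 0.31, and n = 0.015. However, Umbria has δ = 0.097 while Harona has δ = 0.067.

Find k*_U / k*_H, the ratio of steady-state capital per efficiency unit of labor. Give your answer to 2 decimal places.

Steady-state k* = [s/(n + g + δ)]^(1/(1−α)), so the ratio is [ (s_U/(n + g + δ)_U) / (s_H/(n + g + δ)_H) ]^1.3333.
s_U/(n + g + δ)_U = 0.31/0.121 = 2.5620; s_H/(n + g + δ)_H = 0.31/0.091 = 3.4066.
Ratio = (2.5620/3.4066)^1.3333 = 0.7521^1.3333 ≈ 0.6840

ratio ≈ 0.68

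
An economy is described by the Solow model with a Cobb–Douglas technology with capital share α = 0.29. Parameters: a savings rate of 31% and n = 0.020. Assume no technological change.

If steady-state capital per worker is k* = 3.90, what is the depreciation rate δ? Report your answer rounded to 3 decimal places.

Steady state requires s·f(k) = (n + δ)·k, i.e. s·k^α = (n + δ)·k.
So s / (n + δ) = (k*)^(1−α) = 3.90^0.71 = 2.6282.
Therefore n + δ = s / 2.6282 = 0.31 / 2.6282 = 0.1180, so δ = 0.1180 − 0.020 = 0.0980.

δ ≈ 0.098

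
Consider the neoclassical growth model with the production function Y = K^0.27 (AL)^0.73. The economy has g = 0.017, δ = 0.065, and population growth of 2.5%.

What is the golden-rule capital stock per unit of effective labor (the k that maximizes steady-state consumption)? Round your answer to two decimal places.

k_gold ≈ 3.55

The golden rule sets f'(k) = n + g + δ, i.e. α·k^(α−1) = n + g + δ.
So k^(1−α) = α / (n + g + δ) = 0.27 / 0.107 = 2.5234.
k_gold = 2.5234^(1/0.73) ≈ 3.5536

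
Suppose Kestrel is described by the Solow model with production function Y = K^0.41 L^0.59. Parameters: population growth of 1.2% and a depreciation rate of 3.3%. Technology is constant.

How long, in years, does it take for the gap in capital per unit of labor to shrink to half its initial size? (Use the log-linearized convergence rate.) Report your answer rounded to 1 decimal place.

half-life ≈ 26.1 years

Near the steady state the convergence rate is λ = (1 − α)(n + δ).
λ = (1 − 0.41) × 0.045 = 0.59 × 0.045 = 0.02655
Half-life = ln 2 / λ = 0.6931 / 0.02655 ≈ 26.11 years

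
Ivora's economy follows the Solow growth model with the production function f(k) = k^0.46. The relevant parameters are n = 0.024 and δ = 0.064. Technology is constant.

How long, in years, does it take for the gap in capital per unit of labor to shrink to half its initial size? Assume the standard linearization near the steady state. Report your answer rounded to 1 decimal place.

Near the steady state the convergence rate is λ = (1 − α)(n + δ).
λ = (1 − 0.46) × 0.088 = 0.54 × 0.088 = 0.04752
Half-life = ln 2 / λ = 0.6931 / 0.04752 ≈ 14.59 years

half-life ≈ 14.6 years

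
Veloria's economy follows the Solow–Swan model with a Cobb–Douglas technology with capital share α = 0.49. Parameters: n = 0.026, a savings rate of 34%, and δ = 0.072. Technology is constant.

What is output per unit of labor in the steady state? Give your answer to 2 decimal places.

y* = 3.30

At the steady state, Δk = 0, so s·k^α = (n + δ)·k.
Dividing both sides by k: k^(1−α) = s / (n + δ).
k^0.51 = 0.34 / (0.026 + 0.072) = 0.34 / 0.098 = 3.4694
k* = 3.4694^(1/0.51) ≈ 11.4636
y* = (k*)^α = 11.4636^0.49 ≈ 3.3042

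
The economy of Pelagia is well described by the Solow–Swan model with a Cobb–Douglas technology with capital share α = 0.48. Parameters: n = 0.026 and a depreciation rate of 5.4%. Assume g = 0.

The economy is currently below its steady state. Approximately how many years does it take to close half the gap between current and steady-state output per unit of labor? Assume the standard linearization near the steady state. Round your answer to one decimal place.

half-life ≈ 16.7 years

Near the steady state the convergence rate is λ = (1 − α)(n + δ).
λ = (1 − 0.48) × 0.080 = 0.52 × 0.080 = 0.0416
Half-life = ln 2 / λ = 0.6931 / 0.0416 ≈ 16.66 years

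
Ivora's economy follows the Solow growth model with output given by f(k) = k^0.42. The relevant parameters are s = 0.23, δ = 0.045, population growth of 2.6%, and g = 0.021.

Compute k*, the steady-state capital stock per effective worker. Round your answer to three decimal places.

k* ≈ 4.854

At the steady state, Δk = 0, so s·k^α = (n + g + δ)·k.
Rearranging, k^(1−α) = s / (n + g + δ).
k^0.58 = 0.23 / (0.026 + 0.021 + 0.045) = 0.23 / 0.092 = 2.5000
k* = 2.5000^(1/0.58) ≈ 4.8540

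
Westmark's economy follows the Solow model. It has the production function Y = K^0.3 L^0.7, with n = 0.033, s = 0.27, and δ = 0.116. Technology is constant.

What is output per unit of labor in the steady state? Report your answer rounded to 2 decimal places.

y* = 1.29

Steady state requires s·f(k) = (n + δ)·k, i.e. s·k^α = (n + δ)·k.
Dividing both sides by k: k^(1−α) = s / (n + δ).
k^0.7 = 0.27 / (0.033 + 0.116) = 0.27 / 0.149 = 1.8121
k* = 1.8121^(1/0.7) ≈ 2.3379
y* = (k*)^α = 2.3379^0.3 ≈ 1.2902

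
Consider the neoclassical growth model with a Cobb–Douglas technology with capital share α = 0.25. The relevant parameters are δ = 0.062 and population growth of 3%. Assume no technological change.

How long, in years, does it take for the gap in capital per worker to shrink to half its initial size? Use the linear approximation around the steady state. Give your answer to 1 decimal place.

Near the steady state the convergence rate is λ = (1 − α)(n + δ).
λ = (1 − 0.25) × 0.092 = 0.75 × 0.092 = 0.0690
Half-life = ln 2 / λ = 0.6931 / 0.0690 ≈ 10.04 years

about 10.0 years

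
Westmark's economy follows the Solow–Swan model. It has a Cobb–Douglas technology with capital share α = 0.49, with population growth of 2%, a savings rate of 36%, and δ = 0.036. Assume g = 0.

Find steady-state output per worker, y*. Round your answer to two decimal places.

y* ≈ 5.98

At the steady state, Δk = 0, so s·k^α = (n + δ)·k.
Dividing both sides by k: k^(1−α) = s / (n + δ).
k^0.51 = 0.36 / (0.020 + 0.036) = 0.36 / 0.056 = 6.4286
k* = 6.4286^(1/0.51) ≈ 38.4186
y* = (k*)^α = 38.4186^0.49 ≈ 5.9762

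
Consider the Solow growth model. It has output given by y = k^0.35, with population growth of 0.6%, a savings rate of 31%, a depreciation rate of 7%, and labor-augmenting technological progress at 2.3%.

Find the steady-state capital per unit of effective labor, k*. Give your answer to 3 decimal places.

In steady state, investment equals break-even investment: s·k^α = (n + g + δ)·k.
Rearranging, k^(1−α) = s / (n + g + δ).
k^0.65 = 0.31 / (0.006 + 0.023 + 0.070) = 0.31 / 0.099 = 3.1313
k* = 3.1313^(1/0.65) ≈ 5.7897

k* ≈ 5.790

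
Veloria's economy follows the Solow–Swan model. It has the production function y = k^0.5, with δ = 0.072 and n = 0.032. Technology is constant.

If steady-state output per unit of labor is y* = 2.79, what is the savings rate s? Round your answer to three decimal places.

s ≈ 0.290

Steady state requires s·f(k) = (n + δ)·k, i.e. s·k^α = (n + δ)·k.
Since y* = [s/(n + δ)]^(α/(1−α)), we have s/(n + δ) = (y*)^((1−α)/α) = 2.79^1 = 2.7900.
Therefore s = 2.7900 × (n + δ) = 2.7900 × 0.104 = 0.2902.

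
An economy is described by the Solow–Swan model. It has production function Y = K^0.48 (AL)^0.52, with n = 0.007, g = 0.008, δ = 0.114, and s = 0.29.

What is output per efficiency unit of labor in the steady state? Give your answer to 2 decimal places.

At the steady state, Δk = 0, so s·k^α = (n + g + δ)·k.
Rearranging, k^(1−α) = s / (n + g + δ).
k^0.52 = 0.29 / (0.007 + 0.008 + 0.114) = 0.29 / 0.129 = 2.2481
k* = 2.2481^(1/0.52) ≈ 4.7486
y* = (k*)^α = 4.7486^0.48 ≈ 2.1123

y* = 2.11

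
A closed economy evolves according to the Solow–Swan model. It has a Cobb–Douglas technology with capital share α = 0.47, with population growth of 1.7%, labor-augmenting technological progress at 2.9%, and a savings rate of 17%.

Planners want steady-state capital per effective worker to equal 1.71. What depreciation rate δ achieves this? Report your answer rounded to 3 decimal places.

δ ≈ 0.082

In steady state, investment equals break-even investment: s·k^α = (n + g + δ)·k.
So s / (n + g + δ) = (k*)^(1−α) = 1.71^0.53 = 1.3289.
Therefore n + g + δ = s / 1.3289 = 0.17 / 1.3289 = 0.1279, so δ = 0.1279 − 0.046 = 0.0819.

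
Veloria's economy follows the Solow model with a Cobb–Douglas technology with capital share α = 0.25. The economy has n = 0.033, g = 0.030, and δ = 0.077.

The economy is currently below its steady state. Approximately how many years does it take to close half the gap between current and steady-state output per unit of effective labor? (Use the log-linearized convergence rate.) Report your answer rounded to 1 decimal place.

half-life ≈ 6.6 years

Near the steady state the convergence rate is λ = (1 − α)(n + g + δ).
λ = (1 − 0.25) × 0.140 = 0.75 × 0.140 = 0.1050
Half-life = ln 2 / λ = 0.6931 / 0.1050 ≈ 6.60 years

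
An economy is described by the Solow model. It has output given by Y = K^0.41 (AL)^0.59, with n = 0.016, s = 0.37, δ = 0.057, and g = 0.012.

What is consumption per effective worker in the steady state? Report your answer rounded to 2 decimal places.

At the steady state, Δk = 0, so s·k^α = (n + g + δ)·k.
Rearranging, k^(1−α) = s / (n + g + δ).
k^0.59 = 0.37 / (0.016 + 0.012 + 0.057) = 0.37 / 0.085 = 4.3529
k* = 4.3529^(1/0.59) ≈ 12.0969
y* = (k*)^α = 12.0969^0.41 ≈ 2.7791
c* = (1 − s)·y* = (1 − 0.37) × 2.7791 ≈ 1.7508

c* ≈ 1.75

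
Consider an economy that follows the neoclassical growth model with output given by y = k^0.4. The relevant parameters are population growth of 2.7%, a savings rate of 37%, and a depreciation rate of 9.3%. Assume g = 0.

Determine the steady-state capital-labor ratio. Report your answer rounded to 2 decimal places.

Steady state requires s·f(k) = (n + δ)·k, i.e. s·k^α = (n + δ)·k.
Rearranging, k^(1−α) = s / (n + δ).
k^0.6 = 0.37 / (0.027 + 0.093) = 0.37 / 0.120 = 3.0833
k* = 3.0833^(1/0.6) ≈ 6.5317

k* = 6.53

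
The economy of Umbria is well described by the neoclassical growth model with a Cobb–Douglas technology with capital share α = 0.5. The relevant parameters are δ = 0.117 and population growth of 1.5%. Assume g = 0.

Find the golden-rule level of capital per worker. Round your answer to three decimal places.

k_gold ≈ 14.348

The golden rule sets f'(k) = n + δ, i.e. α·k^(α−1) = n + δ.
So k^(1−α) = α / (n + δ) = 0.5 / 0.132 = 3.7879.
k_gold = 3.7879^(1/0.5) ≈ 14.3482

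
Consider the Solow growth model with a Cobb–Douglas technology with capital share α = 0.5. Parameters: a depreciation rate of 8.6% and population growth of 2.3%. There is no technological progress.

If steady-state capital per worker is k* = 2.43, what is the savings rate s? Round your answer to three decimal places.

s ≈ 0.170

In steady state, investment equals break-even investment: s·k^α = (n + δ)·k.
So s / (n + δ) = (k*)^(1−α) = 2.43^0.5 = 1.5588.
Therefore s = 1.5588 × (n + δ) = 1.5588 × 0.109 = 0.1699.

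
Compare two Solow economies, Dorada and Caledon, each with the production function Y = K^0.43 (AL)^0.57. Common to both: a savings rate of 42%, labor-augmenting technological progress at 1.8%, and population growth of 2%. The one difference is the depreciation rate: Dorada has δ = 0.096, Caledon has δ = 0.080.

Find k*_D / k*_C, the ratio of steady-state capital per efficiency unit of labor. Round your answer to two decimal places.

Steady-state k* = [s/(n + g + δ)]^(1/(1−α)), so the ratio is [ (s_D/(n + g + δ)_D) / (s_C/(n + g + δ)_C) ]^1.7544.
s_D/(n + g + δ)_D = 0.42/0.134 = 3.1343; s_C/(n + g + δ)_C = 0.42/0.118 = 3.5593.
Ratio = (3.1343/3.5593)^1.7544 = 0.8806^1.7544 ≈ 0.8001

k*_D / k*_C ≈ 0.80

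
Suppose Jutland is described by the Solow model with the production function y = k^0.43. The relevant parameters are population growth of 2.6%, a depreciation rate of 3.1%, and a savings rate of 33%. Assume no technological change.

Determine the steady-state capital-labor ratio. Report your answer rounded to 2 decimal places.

k* ≈ 21.78

At the steady state, Δk = 0, so s·k^α = (n + δ)·k.
Dividing both sides by k: k^(1−α) = s / (n + δ).
k^0.57 = 0.33 / (0.026 + 0.031) = 0.33 / 0.057 = 5.7895
k* = 5.7895^(1/0.57) ≈ 21.7754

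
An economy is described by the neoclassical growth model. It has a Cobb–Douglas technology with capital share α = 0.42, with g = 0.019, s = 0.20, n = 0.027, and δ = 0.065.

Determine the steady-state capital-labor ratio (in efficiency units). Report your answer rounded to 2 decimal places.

k* ≈ 2.76

In steady state, investment equals break-even investment: s·k^α = (n + g + δ)·k.
Dividing both sides by k: k^(1−α) = s / (n + g + δ).
k^0.58 = 0.20 / (0.027 + 0.019 + 0.065) = 0.20 / 0.111 = 1.8018
k* = 1.8018^(1/0.58) ≈ 2.7598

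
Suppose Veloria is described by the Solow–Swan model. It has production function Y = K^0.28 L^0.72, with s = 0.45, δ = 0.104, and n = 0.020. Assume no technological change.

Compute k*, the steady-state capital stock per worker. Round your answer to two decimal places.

Steady state requires s·f(k) = (n + δ)·k, i.e. s·k^α = (n + δ)·k.
Dividing both sides by k: k^(1−α) = s / (n + δ).
k^0.72 = 0.45 / (0.020 + 0.104) = 0.45 / 0.124 = 3.6290
k* = 3.6290^(1/0.72) ≈ 5.9908

k* ≈ 5.99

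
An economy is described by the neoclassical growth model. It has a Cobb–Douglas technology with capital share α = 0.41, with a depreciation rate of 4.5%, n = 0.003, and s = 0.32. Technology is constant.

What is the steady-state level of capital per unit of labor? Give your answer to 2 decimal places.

In steady state, investment equals break-even investment: s·k^α = (n + δ)·k.
Rearranging, k^(1−α) = s / (n + δ).
k^0.59 = 0.32 / (0.003 + 0.045) = 0.32 / 0.048 = 6.6667
k* = 6.6667^(1/0.59) ≈ 24.9149

k* = 24.91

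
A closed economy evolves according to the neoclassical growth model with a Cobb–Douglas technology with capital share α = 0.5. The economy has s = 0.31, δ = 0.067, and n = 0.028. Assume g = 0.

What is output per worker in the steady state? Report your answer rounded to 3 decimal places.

y* = 3.263

At the steady state, Δk = 0, so s·k^α = (n + δ)·k.
Rearranging, k^(1−α) = s / (n + δ).
k^0.5 = 0.31 / (0.028 + 0.067) = 0.31 / 0.095 = 3.2632
k* = 3.2632^(1/0.5) ≈ 10.6485
y* = (k*)^α = 10.6485^0.5 ≈ 3.2632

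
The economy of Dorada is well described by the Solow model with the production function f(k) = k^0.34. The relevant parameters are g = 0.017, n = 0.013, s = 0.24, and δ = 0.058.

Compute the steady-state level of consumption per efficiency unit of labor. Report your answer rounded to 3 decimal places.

c* ≈ 1.274

Steady state requires s·f(k) = (n + g + δ)·k, i.e. s·k^α = (n + g + δ)·k.
Rearranging, k^(1−α) = s / (n + g + δ).
k^0.66 = 0.24 / (0.013 + 0.017 + 0.058) = 0.24 / 0.088 = 2.7273
k* = 2.7273^(1/0.66) ≈ 4.5730
y* = (k*)^α = 4.5730^0.34 ≈ 1.6768
c* = (1 − s)·y* = (1 − 0.24) × 1.6768 ≈ 1.2744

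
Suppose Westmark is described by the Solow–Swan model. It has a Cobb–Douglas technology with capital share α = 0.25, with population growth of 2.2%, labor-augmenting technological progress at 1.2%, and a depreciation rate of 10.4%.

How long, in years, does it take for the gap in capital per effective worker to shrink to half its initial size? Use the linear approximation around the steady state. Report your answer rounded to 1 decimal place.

half-life ≈ 6.7 years

Near the steady state the convergence rate is λ = (1 − α)(n + g + δ).
λ = (1 − 0.25) × 0.138 = 0.75 × 0.138 = 0.1035
Half-life = ln 2 / λ = 0.6931 / 0.1035 ≈ 6.70 years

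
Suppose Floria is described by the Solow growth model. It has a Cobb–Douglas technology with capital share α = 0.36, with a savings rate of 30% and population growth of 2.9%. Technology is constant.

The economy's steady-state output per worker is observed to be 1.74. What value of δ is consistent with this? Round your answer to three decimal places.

Steady state requires s·f(k) = (n + δ)·k, i.e. s·k^α = (n + δ)·k.
Since y* = [s/(n + δ)]^(α/(1−α)), we have s/(n + δ) = (y*)^((1−α)/α) = 1.74^1.7778 = 2.6770.
Therefore n + δ = s / 2.6770 = 0.30 / 2.6770 = 0.1121, so δ = 0.1121 − 0.029 = 0.0831.

δ ≈ 0.083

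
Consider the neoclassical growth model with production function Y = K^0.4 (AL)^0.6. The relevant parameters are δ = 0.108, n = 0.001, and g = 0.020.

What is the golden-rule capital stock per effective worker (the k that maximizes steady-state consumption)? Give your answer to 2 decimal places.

k_gold ≈ 6.59

The golden rule sets f'(k) = n + g + δ, i.e. α·k^(α−1) = n + g + δ.
So k^(1−α) = α / (n + g + δ) = 0.4 / 0.129 = 3.1008.
k_gold = 3.1008^(1/0.6) ≈ 6.5936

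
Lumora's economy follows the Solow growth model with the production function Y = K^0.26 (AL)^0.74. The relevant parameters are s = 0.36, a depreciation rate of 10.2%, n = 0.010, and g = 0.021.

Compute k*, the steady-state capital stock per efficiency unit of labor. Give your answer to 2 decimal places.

k* ≈ 3.84

In steady state, investment equals break-even investment: s·k^α = (n + g + δ)·k.
Rearranging, k^(1−α) = s / (n + g + δ).
k^0.74 = 0.36 / (0.010 + 0.021 + 0.102) = 0.36 / 0.133 = 2.7068
k* = 2.7068^(1/0.74) ≈ 3.8406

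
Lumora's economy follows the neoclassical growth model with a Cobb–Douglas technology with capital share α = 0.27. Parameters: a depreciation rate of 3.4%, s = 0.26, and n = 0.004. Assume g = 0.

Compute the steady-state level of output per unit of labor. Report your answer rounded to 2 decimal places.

y* = 2.04

Steady state requires s·f(k) = (n + δ)·k, i.e. s·k^α = (n + δ)·k.
Rearranging, k^(1−α) = s / (n + δ).
k^0.73 = 0.26 / (0.004 + 0.034) = 0.26 / 0.038 = 6.8421
k* = 6.8421^(1/0.73) ≈ 13.9346
y* = (k*)^α = 13.9346^0.27 ≈ 2.0366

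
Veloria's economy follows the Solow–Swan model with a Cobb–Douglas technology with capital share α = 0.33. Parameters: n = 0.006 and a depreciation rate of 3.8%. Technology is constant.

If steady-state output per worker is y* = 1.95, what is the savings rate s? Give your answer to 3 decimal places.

In steady state, investment equals break-even investment: s·k^α = (n + δ)·k.
Since y* = [s/(n + δ)]^(α/(1−α)), we have s/(n + δ) = (y*)^((1−α)/α) = 1.95^2.0303 = 3.8802.
Therefore s = 3.8802 × (n + δ) = 3.8802 × 0.044 = 0.1707.

s ≈ 0.171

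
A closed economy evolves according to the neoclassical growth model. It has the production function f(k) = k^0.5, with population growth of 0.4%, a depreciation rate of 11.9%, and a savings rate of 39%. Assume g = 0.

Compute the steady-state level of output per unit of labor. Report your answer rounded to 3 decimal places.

y* ≈ 3.171

In steady state, investment equals break-even investment: s·k^α = (n + δ)·k.
Rearranging, k^(1−α) = s / (n + δ).
k^0.5 = 0.39 / (0.004 + 0.119) = 0.39 / 0.123 = 3.1707
k* = 3.1707^(1/0.5) ≈ 10.0533
y* = (k*)^α = 10.0533^0.5 ≈ 3.1707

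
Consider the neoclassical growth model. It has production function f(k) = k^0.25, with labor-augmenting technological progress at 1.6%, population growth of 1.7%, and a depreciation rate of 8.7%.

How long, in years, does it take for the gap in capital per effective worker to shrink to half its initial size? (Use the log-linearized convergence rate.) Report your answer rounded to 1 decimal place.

t_½ ≈ 7.7 years

Near the steady state the convergence rate is λ = (1 − α)(n + g + δ).
λ = (1 − 0.25) × 0.120 = 0.75 × 0.120 = 0.0900
Half-life = ln 2 / λ = 0.6931 / 0.0900 ≈ 7.70 years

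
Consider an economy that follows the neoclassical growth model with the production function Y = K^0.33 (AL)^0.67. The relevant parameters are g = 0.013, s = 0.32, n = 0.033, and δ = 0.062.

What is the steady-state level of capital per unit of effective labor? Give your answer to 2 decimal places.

k* ≈ 5.06

In steady state, investment equals break-even investment: s·k^α = (n + g + δ)·k.
Rearranging, k^(1−α) = s / (n + g + δ).
k^0.67 = 0.32 / (0.033 + 0.013 + 0.062) = 0.32 / 0.108 = 2.9630
k* = 2.9630^(1/0.67) ≈ 5.0591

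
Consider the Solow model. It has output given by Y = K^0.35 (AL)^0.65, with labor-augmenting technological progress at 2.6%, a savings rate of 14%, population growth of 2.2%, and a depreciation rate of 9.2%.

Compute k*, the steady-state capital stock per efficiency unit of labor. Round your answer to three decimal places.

Steady state requires s·f(k) = (n + g + δ)·k, i.e. s·k^α = (n + g + δ)·k.
Dividing both sides by k: k^(1−α) = s / (n + g + δ).
k^0.65 = 0.14 / (0.022 + 0.026 + 0.092) = 0.14 / 0.140 = 1.0000
k* = 1.0000^(1/0.65) ≈ 1.0000

k* ≈ 1.000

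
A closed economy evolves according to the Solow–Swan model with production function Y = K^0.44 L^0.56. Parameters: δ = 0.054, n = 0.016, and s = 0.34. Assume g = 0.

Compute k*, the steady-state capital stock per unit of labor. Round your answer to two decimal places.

k* ≈ 16.81

In steady state, investment equals break-even investment: s·k^α = (n + δ)·k.
Dividing both sides by k: k^(1−α) = s / (n + δ).
k^0.56 = 0.34 / (0.016 + 0.054) = 0.34 / 0.070 = 4.8571
k* = 4.8571^(1/0.56) ≈ 16.8141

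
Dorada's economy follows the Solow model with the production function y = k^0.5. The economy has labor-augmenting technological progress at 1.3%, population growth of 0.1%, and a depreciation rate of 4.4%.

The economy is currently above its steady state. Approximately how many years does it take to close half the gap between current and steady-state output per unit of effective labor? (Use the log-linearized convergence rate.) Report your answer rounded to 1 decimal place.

about 23.9 years

Near the steady state the convergence rate is λ = (1 − α)(n + g + δ).
λ = (1 − 0.5) × 0.058 = 0.5 × 0.058 = 0.0290
Half-life = ln 2 / λ = 0.6931 / 0.0290 ≈ 23.90 years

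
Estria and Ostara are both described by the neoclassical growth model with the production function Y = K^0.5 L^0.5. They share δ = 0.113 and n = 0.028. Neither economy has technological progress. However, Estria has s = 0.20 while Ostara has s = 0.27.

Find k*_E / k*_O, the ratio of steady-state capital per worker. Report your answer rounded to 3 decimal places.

k*_E / k*_O ≈ 0.549

Steady-state k* = [s/(n + δ)]^(1/(1−α)), so the ratio is [ (s_E/(n + δ)_E) / (s_O/(n + δ)_O) ]^2.
s_E/(n + δ)_E = 0.20/0.141 = 1.4184; s_O/(n + δ)_O = 0.27/0.141 = 1.9149.
Ratio = (1.4184/1.9149)^2 = 0.7407^2 ≈ 0.5486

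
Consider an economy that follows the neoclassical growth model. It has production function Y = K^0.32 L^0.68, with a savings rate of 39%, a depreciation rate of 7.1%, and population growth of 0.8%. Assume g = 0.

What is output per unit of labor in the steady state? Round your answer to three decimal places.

y* ≈ 2.120

Steady state requires s·f(k) = (n + δ)·k, i.e. s·k^α = (n + δ)·k.
Dividing both sides by k: k^(1−α) = s / (n + δ).
k^0.68 = 0.39 / (0.008 + 0.071) = 0.39 / 0.079 = 4.9367
k* = 4.9367^(1/0.68) ≈ 10.4655
y* = (k*)^α = 10.4655^0.32 ≈ 2.1199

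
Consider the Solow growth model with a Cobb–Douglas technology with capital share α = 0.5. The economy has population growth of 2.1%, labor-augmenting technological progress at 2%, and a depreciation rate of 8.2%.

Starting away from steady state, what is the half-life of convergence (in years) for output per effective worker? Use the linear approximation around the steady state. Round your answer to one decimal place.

Near the steady state the convergence rate is λ = (1 − α)(n + g + δ).
λ = (1 − 0.5) × 0.123 = 0.5 × 0.123 = 0.0615
Half-life = ln 2 / λ = 0.6931 / 0.0615 ≈ 11.27 years

half-life ≈ 11.3 years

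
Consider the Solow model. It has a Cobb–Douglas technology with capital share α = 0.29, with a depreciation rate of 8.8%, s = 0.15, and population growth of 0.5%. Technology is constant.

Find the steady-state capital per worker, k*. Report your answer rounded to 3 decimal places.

In steady state, investment equals break-even investment: s·k^α = (n + δ)·k.
Rearranging, k^(1−α) = s / (n + δ).
k^0.71 = 0.15 / (0.005 + 0.088) = 0.15 / 0.093 = 1.6129
k* = 1.6129^(1/0.71) ≈ 1.9607

k* = 1.961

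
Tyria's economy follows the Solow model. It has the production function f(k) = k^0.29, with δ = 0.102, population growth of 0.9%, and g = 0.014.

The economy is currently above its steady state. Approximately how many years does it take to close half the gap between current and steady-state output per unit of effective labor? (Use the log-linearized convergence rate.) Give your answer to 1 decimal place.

Near the steady state the convergence rate is λ = (1 − α)(n + g + δ).
λ = (1 − 0.29) × 0.125 = 0.71 × 0.125 = 0.08875
Half-life = ln 2 / λ = 0.6931 / 0.08875 ≈ 7.81 years

about 7.8 years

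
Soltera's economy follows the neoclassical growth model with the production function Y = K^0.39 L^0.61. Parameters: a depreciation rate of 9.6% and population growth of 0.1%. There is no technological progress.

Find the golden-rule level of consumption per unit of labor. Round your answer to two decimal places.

At the golden rule, f'(k) = n + δ, so α·k^(α−1) = n + δ and k_gold = (α/(n + δ))^(1/(1−α)).
k_gold = (0.39/0.097)^(1/0.61) = 4.0206^1.6393 ≈ 9.7862
c_gold = f(k_gold) − (n + δ)·k_gold = 2.4341 − 0.097×9.7862 ≈ 1.4848

c_gold ≈ 1.48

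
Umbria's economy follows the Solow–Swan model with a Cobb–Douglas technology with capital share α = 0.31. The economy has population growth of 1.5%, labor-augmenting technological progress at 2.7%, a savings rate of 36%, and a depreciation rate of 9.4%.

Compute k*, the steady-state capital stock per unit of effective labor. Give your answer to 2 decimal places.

k* = 4.10

Steady state requires s·f(k) = (n + g + δ)·k, i.e. s·k^α = (n + g + δ)·k.
Dividing both sides by k: k^(1−α) = s / (n + g + δ).
k^0.69 = 0.36 / (0.015 + 0.027 + 0.094) = 0.36 / 0.136 = 2.6471
k* = 2.6471^(1/0.69) ≈ 4.0993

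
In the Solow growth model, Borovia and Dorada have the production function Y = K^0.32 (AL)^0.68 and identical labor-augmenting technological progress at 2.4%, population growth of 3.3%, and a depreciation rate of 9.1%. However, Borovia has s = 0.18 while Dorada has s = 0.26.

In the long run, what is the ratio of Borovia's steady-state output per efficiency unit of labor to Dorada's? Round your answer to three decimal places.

ratio ≈ 0.841

Steady-state y* = [s/(n + g + δ)]^(α/(1−α)), so the ratio is [ (s_B/(n + g + δ)_B) / (s_D/(n + g + δ)_D) ]^0.4706.
s_B/(n + g + δ)_B = 0.18/0.148 = 1.2162; s_D/(n + g + δ)_D = 0.26/0.148 = 1.7568.
Ratio = (1.2162/1.7568)^0.4706 = 0.6923^0.4706 ≈ 0.8411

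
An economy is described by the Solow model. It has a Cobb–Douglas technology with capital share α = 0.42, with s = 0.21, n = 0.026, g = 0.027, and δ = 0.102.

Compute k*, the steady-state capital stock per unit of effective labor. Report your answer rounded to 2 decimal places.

At the steady state, Δk = 0, so s·k^α = (n + g + δ)·k.
Dividing both sides by k: k^(1−α) = s / (n + g + δ).
k^0.58 = 0.21 / (0.026 + 0.027 + 0.102) = 0.21 / 0.155 = 1.3548
k* = 1.3548^(1/0.58) ≈ 1.6880

k* ≈ 1.69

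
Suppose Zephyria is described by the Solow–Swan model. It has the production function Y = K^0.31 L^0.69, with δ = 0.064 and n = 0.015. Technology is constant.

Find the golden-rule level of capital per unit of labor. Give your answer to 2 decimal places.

The golden rule sets f'(k) = n + δ, i.e. α·k^(α−1) = n + δ.
So k^(1−α) = α / (n + δ) = 0.31 / 0.079 = 3.9241.
k_gold = 3.9241^(1/0.69) ≈ 7.2526

k_gold ≈ 7.25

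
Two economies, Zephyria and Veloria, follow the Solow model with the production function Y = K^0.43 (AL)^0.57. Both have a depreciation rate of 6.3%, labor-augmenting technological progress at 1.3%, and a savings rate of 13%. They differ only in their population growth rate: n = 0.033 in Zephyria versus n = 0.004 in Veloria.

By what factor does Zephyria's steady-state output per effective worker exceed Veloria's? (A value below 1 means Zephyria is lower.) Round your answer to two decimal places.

y*_Z / y*_V ≈ 0.79

Steady-state y* = [s/(n + g + δ)]^(α/(1−α)), so the ratio is [ (s_Z/(n + g + δ)_Z) / (s_V/(n + g + δ)_V) ]^0.7544.
s_Z/(n + g + δ)_Z = 0.13/0.109 = 1.1927; s_V/(n + g + δ)_V = 0.13/0.080 = 1.6250.
Ratio = (1.1927/1.6250)^0.7544 = 0.7340^0.7544 ≈ 0.7919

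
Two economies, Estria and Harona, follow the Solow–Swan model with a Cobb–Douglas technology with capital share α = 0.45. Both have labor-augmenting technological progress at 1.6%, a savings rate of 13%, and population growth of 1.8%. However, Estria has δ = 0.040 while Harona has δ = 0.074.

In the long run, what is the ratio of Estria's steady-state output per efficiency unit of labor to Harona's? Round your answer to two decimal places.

Steady-state y* = [s/(n + g + δ)]^(α/(1−α)), so the ratio is [ (s_E/(n + g + δ)_E) / (s_H/(n + g + δ)_H) ]^0.8182.
s_E/(n + g + δ)_E = 0.13/0.074 = 1.7568; s_H/(n + g + δ)_H = 0.13/0.108 = 1.2037.
Ratio = (1.7568/1.2037)^0.8182 = 1.4595^0.8182 ≈ 1.3625

ratio ≈ 1.36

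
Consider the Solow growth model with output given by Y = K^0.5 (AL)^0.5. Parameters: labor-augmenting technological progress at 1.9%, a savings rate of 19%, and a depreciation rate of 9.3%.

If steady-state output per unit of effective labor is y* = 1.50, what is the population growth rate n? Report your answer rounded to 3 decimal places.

At the steady state, Δk = 0, so s·k^α = (n + g + δ)·k.
Since y* = [s/(n + g + δ)]^(α/(1−α)), we have s/(n + g + δ) = (y*)^((1−α)/α) = 1.50^1 = 1.5000.
Therefore n + g + δ = s / 1.5000 = 0.19 / 1.5000 = 0.1267, so n = 0.1267 − 0.112 = 0.0147.

n ≈ 0.015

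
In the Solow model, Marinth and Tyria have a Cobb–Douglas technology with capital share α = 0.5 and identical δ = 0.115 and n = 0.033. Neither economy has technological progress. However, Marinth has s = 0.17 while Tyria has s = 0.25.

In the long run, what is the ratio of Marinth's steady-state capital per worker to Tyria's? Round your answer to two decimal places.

Steady-state k* = [s/(n + δ)]^(1/(1−α)), so the ratio is [ (s_M/(n + δ)_M) / (s_T/(n + δ)_T) ]^2.
s_M/(n + δ)_M = 0.17/0.148 = 1.1486; s_T/(n + δ)_T = 0.25/0.148 = 1.6892.
Ratio = (1.1486/1.6892)^2 = 0.6800^2 ≈ 0.4624

k*_M / k*_T ≈ 0.46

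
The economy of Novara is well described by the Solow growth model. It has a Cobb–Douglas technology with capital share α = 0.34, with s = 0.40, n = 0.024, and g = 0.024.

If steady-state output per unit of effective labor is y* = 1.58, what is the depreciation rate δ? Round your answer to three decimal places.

δ ≈ 0.117

Steady state requires s·f(k) = (n + g + δ)·k, i.e. s·k^α = (n + g + δ)·k.
Since y* = [s/(n + g + δ)]^(α/(1−α)), we have s/(n + g + δ) = (y*)^((1−α)/α) = 1.58^1.9412 = 2.4302.
Therefore n + g + δ = s / 2.4302 = 0.40 / 2.4302 = 0.1646, so δ = 0.1646 − 0.048 = 0.1166.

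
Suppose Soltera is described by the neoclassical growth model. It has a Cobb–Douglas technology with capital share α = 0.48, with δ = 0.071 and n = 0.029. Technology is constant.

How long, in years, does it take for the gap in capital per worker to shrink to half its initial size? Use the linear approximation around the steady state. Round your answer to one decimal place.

half-life ≈ 13.3 years

Near the steady state the convergence rate is λ = (1 − α)(n + δ).
λ = (1 − 0.48) × 0.100 = 0.52 × 0.100 = 0.0520
Half-life = ln 2 / λ = 0.6931 / 0.0520 ≈ 13.33 years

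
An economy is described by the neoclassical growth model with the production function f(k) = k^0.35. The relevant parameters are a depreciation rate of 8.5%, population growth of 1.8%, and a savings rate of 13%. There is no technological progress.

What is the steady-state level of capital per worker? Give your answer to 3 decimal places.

At the steady state, Δk = 0, so s·k^α = (n + δ)·k.
Rearranging, k^(1−α) = s / (n + δ).
k^0.65 = 0.13 / (0.018 + 0.085) = 0.13 / 0.103 = 1.2621
k* = 1.2621^(1/0.65) ≈ 1.4306

k* ≈ 1.431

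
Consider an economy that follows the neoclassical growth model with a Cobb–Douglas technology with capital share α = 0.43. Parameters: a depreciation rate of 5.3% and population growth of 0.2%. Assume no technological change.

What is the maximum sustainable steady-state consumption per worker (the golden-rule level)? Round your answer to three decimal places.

c_gold ≈ 2.689

At the golden rule, f'(k) = n + δ, so α·k^(α−1) = n + δ and k_gold = (α/(n + δ))^(1/(1−α)).
k_gold = (0.43/0.055)^(1/0.57) = 7.8182^1.7544 ≈ 36.8864
c_gold = f(k_gold) − (n + δ)·k_gold = 4.7179 − 0.055×36.8864 ≈ 2.6891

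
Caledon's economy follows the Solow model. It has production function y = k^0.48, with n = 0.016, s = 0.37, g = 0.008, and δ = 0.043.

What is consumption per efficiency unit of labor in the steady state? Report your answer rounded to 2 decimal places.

c* ≈ 3.05

At the steady state, Δk = 0, so s·k^α = (n + g + δ)·k.
Rearranging, k^(1−α) = s / (n + g + δ).
k^0.52 = 0.37 / (0.016 + 0.008 + 0.043) = 0.37 / 0.067 = 5.5224
k* = 5.5224^(1/0.52) ≈ 26.7405
y* = (k*)^α = 26.7405^0.48 ≈ 4.8422
c* = (1 − s)·y* = (1 − 0.37) × 4.8422 ≈ 3.0506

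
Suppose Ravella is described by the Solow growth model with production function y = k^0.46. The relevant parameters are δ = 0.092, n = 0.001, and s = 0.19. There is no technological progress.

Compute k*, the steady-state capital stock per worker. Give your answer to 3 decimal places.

At the steady state, Δk = 0, so s·k^α = (n + δ)·k.
Dividing both sides by k: k^(1−α) = s / (n + δ).
k^0.54 = 0.19 / (0.001 + 0.092) = 0.19 / 0.093 = 2.0430
k* = 2.0430^(1/0.54) ≈ 3.7547

k* ≈ 3.755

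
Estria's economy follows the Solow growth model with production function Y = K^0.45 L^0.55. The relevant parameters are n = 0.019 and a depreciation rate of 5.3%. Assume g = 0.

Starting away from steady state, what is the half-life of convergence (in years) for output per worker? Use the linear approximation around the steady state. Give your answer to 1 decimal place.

Near the steady state the convergence rate is λ = (1 − α)(n + δ).
λ = (1 − 0.45) × 0.072 = 0.55 × 0.072 = 0.0396
Half-life = ln 2 / λ = 0.6931 / 0.0396 ≈ 17.50 years

half-life ≈ 17.5 years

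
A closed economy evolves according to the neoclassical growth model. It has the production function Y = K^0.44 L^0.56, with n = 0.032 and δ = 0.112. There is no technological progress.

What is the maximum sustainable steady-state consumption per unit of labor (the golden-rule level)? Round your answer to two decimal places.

c_gold ≈ 1.35

At the golden rule, f'(k) = n + δ, so α·k^(α−1) = n + δ and k_gold = (α/(n + δ))^(1/(1−α)).
k_gold = (0.44/0.144)^(1/0.56) = 3.0556^1.7857 ≈ 7.3491
c_gold = f(k_gold) − (n + δ)·k_gold = 2.4052 − 0.144×7.3491 ≈ 1.3469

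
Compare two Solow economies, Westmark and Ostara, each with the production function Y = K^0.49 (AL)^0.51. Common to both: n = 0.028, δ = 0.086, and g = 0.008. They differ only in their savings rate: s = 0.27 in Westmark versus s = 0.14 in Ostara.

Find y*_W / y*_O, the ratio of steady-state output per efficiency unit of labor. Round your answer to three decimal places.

ratio ≈ 1.880

Steady-state y* = [s/(n + g + δ)]^(α/(1−α)), so the ratio is [ (s_W/(n + g + δ)_W) / (s_O/(n + g + δ)_O) ]^0.9608.
s_W/(n + g + δ)_W = 0.27/0.122 = 2.2131; s_O/(n + g + δ)_O = 0.14/0.122 = 1.1475.
Ratio = (2.2131/1.1475)^0.9608 = 1.9286^0.9608 ≈ 1.8796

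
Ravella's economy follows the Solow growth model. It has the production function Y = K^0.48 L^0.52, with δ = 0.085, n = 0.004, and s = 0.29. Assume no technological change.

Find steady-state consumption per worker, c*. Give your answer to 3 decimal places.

c* ≈ 2.113

Steady state requires s·f(k) = (n + δ)·k, i.e. s·k^α = (n + δ)·k.
Rearranging, k^(1−α) = s / (n + δ).
k^0.52 = 0.29 / (0.004 + 0.085) = 0.29 / 0.089 = 3.2584
k* = 3.2584^(1/0.52) ≈ 9.6950
y* = (k*)^α = 9.6950^0.48 ≈ 2.9754
c* = (1 − s)·y* = (1 − 0.29) × 2.9754 ≈ 2.1125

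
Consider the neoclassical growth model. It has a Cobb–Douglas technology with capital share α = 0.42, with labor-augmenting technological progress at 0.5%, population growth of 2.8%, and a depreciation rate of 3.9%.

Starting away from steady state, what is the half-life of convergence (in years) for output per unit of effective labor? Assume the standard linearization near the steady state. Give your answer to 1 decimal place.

Near the steady state the convergence rate is λ = (1 − α)(n + g + δ).
λ = (1 − 0.42) × 0.072 = 0.58 × 0.072 = 0.04176
Half-life = ln 2 / λ = 0.6931 / 0.04176 ≈ 16.60 years

about 16.6 years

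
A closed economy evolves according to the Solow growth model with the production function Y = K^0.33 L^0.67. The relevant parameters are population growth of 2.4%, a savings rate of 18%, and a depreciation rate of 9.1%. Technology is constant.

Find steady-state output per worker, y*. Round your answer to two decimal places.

y* ≈ 1.25

Steady state requires s·f(k) = (n + δ)·k, i.e. s·k^α = (n + δ)·k.
Dividing both sides by k: k^(1−α) = s / (n + δ).
k^0.67 = 0.18 / (0.024 + 0.091) = 0.18 / 0.115 = 1.5652
k* = 1.5652^(1/0.67) ≈ 1.9517
y* = (k*)^α = 1.9517^0.33 ≈ 1.2469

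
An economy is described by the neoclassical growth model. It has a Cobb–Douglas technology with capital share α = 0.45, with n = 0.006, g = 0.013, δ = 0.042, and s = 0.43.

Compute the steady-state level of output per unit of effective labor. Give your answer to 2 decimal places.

Steady state requires s·f(k) = (n + g + δ)·k, i.e. s·k^α = (n + g + δ)·k.
Rearranging, k^(1−α) = s / (n + g + δ).
k^0.55 = 0.43 / (0.006 + 0.013 + 0.042) = 0.43 / 0.061 = 7.0492
k* = 7.0492^(1/0.55) ≈ 34.8395
y* = (k*)^α = 34.8395^0.45 ≈ 4.9423

y* ≈ 4.94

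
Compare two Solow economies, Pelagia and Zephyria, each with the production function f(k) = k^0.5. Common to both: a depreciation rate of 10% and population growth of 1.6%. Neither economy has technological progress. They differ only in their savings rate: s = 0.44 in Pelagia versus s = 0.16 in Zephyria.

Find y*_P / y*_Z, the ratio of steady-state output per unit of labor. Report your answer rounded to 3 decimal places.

ratio ≈ 2.750

Steady-state y* = [s/(n + δ)]^(α/(1−α)), so the ratio is [ (s_P/(n + δ)_P) / (s_Z/(n + δ)_Z) ]^1.
s_P/(n + δ)_P = 0.44/0.116 = 3.7931; s_Z/(n + δ)_Z = 0.16/0.116 = 1.3793.
Ratio = (3.7931/1.3793)^1 = 2.7500^1 ≈ 2.7500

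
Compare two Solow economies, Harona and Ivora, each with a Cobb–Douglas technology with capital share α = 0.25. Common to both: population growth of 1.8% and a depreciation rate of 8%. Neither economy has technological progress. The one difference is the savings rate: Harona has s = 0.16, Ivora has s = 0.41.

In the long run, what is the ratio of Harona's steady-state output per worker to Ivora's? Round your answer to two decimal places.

Steady-state y* = [s/(n + δ)]^(α/(1−α)), so the ratio is [ (s_H/(n + δ)_H) / (s_I/(n + δ)_I) ]^0.3333.
s_H/(n + δ)_H = 0.16/0.098 = 1.6327; s_I/(n + δ)_I = 0.41/0.098 = 4.1837.
Ratio = (1.6327/4.1837)^0.3333 = 0.3903^0.3333 ≈ 0.7308

ratio ≈ 0.73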